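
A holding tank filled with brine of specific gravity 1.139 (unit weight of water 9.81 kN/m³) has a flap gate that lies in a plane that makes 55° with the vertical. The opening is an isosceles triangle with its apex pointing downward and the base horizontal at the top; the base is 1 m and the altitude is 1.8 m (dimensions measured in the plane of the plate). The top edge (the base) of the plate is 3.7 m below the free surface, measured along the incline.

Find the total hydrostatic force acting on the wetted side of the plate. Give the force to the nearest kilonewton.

F ≈ 25 kN

γ = 1.139 × 9.81 = 11.17359 kN/m³.
The plate makes 55° with the vertical, i.e. θ = 90° − 55° = 35° to the horizontal. Measuring y along the incline from the free-surface line, vertical depth h = y·sinθ with sinθ = 0.573576.
With the apex down, the centroid sits h/3 = 1.8/3 = 0.6 m below the base (the top edge), so y_c = 3.7 + 0.6 = 4.3 m and h_c = 4.3 × 0.573576 = 2.46638 m.
A = ½ × 1 × 1.8 = 0.9 m².
Resultant F = γ·h_c·A = 11.17359 × 2.46638 × 0.9 = 24.8025 kN.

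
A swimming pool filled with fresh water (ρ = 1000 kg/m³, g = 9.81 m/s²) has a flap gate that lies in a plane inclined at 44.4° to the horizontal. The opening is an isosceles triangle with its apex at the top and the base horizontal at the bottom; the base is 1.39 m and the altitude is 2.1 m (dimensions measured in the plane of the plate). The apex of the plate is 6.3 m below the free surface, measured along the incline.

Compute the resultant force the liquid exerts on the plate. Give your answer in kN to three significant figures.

γ = ρg = 1000 × 9.81 = 9810 N/m³ = 9.81 kN/m³.
Let θ = 44.4° be the plate's angle to the horizontal; measure y along the incline from where the plane meets the free surface. Vertical depth h = y·sinθ with sinθ = 0.699663.
With the apex up, the centroid sits 2h/3 = 2 × 2.1/3 = 1.4 m below the apex, so y_c = 6.3 + 1.4 = 7.7 m and h_c = 7.7 × 0.699663 = 5.38741 m.
A = ½ × 1.39 × 2.1 = 1.4595 m².
Resultant F = γ·h_c·A = 9.81 × 5.38741 × 1.4595 = 77.1353 kN.

F ≈ 77.1 kN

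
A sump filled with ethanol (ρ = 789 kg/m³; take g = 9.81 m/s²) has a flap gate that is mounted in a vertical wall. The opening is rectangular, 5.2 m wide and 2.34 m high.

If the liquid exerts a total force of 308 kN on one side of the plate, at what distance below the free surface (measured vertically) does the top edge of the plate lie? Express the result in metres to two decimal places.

d_top ≈ 2.10 m

γ = ρg = 789 × 9.81 / 1000 = 7.74009 kN/m³.
A = 5.2 × 2.34 = 12.168 m².
From F = γ·h_c·A, the centroid depth is h_c = 308/(7.74009 × 12.168) = 3.27028 m.
The centroid lies 2.34/2 = 1.17 m below the top edge, so the top edge sits at h_top = 3.27028 − 1.17 = 2.10028 m below the surface.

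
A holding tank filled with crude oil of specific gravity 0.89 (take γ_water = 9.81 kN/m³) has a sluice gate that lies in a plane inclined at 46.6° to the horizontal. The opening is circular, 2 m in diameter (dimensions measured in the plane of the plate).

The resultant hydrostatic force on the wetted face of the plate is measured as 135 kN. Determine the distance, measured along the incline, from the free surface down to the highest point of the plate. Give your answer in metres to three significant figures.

γ = 0.89 × 9.81 = 8.7309 kN/m³.
A = π(1)² = 3.14159 m².
From F = γ·h_c·A, the centroid depth is h_c = 135/(8.7309 × 3.14159) = 4.92181 m.
Let θ = 46.6° be the plate's angle to the horizontal; measure y along the incline from where the plane meets the free surface. Vertical depth h = y·sinθ with sinθ = 0.726575.
Along the incline, y_c = h_c/sinθ = 4.92181/0.726575 = 6.77399 m.
The centroid is at the centre, 1 m below the top of the plate, so the highest point sits at y_top = 6.77399 − 1 = 5.77399 m along the incline.

y_top ≈ 5.77 m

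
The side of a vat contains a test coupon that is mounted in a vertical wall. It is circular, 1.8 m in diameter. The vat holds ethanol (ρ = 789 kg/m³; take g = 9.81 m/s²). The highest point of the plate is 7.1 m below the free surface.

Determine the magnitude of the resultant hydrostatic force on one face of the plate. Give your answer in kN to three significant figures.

F ≈ 158 kN

γ = ρg = 789 × 9.81 / 1000 = 7.74009 kN/m³.
The centroid is at the centre, 0.9 m below the top of the plate, so the centroid depth is h_c = 7.1 + 0.9 = 8 m.
A = π(0.9)² = 2.54469 m².
Resultant F = γ·h_c·A = 7.74009 × 8 × 2.54469 = 157.569 kN.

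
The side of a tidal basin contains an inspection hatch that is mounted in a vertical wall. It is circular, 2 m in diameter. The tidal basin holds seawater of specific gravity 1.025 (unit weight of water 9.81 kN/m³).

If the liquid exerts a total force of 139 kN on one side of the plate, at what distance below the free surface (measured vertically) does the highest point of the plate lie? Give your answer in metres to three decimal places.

γ = 1.025 × 9.81 = 10.05525 kN/m³.
A = π(1)² = 3.14159 m².
From F = γ·h_c·A, the centroid depth is h_c = 139/(10.05525 × 3.14159) = 4.4002 m.
The centroid is at the centre, 1 m below the top of the plate, so the highest point sits at h_top = 4.4002 − 1 = 3.4002 m below the surface.

d_top ≈ 3.400 m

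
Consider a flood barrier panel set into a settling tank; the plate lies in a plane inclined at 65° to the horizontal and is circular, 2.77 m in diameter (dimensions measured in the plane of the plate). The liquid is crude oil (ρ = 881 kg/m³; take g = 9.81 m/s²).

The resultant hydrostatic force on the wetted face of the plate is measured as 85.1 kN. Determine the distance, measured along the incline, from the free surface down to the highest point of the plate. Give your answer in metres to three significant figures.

γ = ρg = 881 × 9.81 / 1000 = 8.64261 kN/m³.
A = π(1.385)² = 6.02628 m².
From F = γ·h_c·A, the centroid depth is h_c = 85.1/(8.64261 × 6.02628) = 1.63394 m.
Let θ = 65° be the plate's angle to the horizontal; measure y along the incline from where the plane meets the free surface. Vertical depth h = y·sinθ with sinθ = 0.906308.
Along the incline, y_c = h_c/sinθ = 1.63394/0.906308 = 1.80285 m.
The centroid is at the centre, 1.385 m below the top of the plate, so the highest point sits at y_top = 1.80285 − 1.385 = 0.41785 m along the incline.

y_top ≈ 0.418 m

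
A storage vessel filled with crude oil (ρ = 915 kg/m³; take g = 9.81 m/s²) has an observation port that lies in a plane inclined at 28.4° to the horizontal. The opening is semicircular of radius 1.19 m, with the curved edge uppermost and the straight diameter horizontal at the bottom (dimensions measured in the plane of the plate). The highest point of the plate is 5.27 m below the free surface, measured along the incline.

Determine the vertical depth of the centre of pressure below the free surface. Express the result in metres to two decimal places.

γ = ρg = 915 × 9.81 / 1000 = 8.97615 kN/m³.
Let θ = 28.4° be the plate's angle to the horizontal; measure y along the incline from where the plane meets the free surface. Vertical depth h = y·sinθ with sinθ = 0.475624.
The centroid lies 4r/(3π) = 0.505052 m above the diameter, so r − 4r/(3π) = 1.19 − 0.505052 = 0.684948 m below the topmost point, so y_c = 5.27 + 0.684948 = 5.95495 m and h_c = 5.95495 × 0.475624 = 2.83232 m.
A = πr²/2 = π × 1.19²/2 = 2.2244 m².
Resultant F = γ·h_c·A = 8.97615 × 2.83232 × 2.2244 = 56.5517 kN.
I_c = (π/8 − 8/(9π))·r⁴ = 0.109757 × 1.19⁴ = 0.2201 m⁴.
Centre of pressure: y_p = y_c + I_c/(y_c·A) = 5.95495 + 0.2201/(5.95495 × 2.2244) = 5.95495 + 0.0166161 = 5.97157 m along the plane.
Vertically, h_p = y_p·sinθ = 5.97157 × 0.475624 = 2.84022 m.

h_p = 2.84 m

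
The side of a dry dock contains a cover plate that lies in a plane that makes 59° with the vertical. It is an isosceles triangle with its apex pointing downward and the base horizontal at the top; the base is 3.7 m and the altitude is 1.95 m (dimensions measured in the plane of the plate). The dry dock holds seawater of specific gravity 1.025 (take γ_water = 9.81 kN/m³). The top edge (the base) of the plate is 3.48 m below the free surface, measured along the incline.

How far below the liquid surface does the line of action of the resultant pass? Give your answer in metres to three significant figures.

γ = 1.025 × 9.81 = 10.05525 kN/m³.
The plate makes 59° with the vertical, i.e. θ = 90° − 59° = 31° to the horizontal. Measuring y along the incline from the free-surface line, vertical depth h = y·sinθ with sinθ = 0.515038.
With the apex down, the centroid sits h/3 = 1.95/3 = 0.65 m below the base (the top edge), so y_c = 3.48 + 0.65 = 4.13 m and h_c = 4.13 × 0.515038 = 2.12711 m.
A = ½ × 3.7 × 1.95 = 3.6075 m².
Resultant F = γ·h_c·A = 10.05525 × 2.12711 × 3.6075 = 77.1595 kN.
I_c = b·h³/36 = 3.7 × 1.95³/36 = 0.762084 m⁴.
Centre of pressure: y_p = y_c + I_c/(y_c·A) = 4.13 + 0.762084/(4.13 × 3.6075) = 4.13 + 0.0511501 = 4.18115 m along the plane.
Vertically, h_p = y_p·sinθ = 4.18115 × 0.515038 = 2.15345 m.

h_p = 2.15 m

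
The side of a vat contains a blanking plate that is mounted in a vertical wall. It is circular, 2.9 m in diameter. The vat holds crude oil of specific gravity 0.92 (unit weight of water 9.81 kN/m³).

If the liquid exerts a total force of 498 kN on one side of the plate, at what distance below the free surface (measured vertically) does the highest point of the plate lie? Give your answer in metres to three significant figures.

d_top ≈ 6.90 m

γ = 0.92 × 9.81 = 9.0252 kN/m³.
A = π(1.45)² = 6.6052 m².
From F = γ·h_c·A, the centroid depth is h_c = 498/(9.0252 × 6.6052) = 8.35385 m.
The centroid is at the centre, 1.45 m below the top of the plate, so the highest point sits at h_top = 8.35385 − 1.45 = 6.90385 m below the surface.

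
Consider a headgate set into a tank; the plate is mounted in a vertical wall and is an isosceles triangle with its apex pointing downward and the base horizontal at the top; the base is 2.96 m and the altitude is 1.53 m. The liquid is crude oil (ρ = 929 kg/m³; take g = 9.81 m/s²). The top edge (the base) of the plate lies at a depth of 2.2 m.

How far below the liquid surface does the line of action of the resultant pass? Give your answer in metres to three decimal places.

γ = ρg = 929 × 9.81 / 1000 = 9.11349 kN/m³.
With the apex down, the centroid sits h/3 = 1.53/3 = 0.51 m below the base (the top edge), so the centroid depth is h_c = 2.2 + 0.51 = 2.71 m.
A = ½ × 2.96 × 1.53 = 2.2644 m².
Resultant F = γ·h_c·A = 9.11349 × 2.71 × 2.2644 = 55.9252 kN.
I_c = b·h³/36 = 2.96 × 1.53³/36 = 0.294485 m⁴.
Centre of pressure: y_p = y_c + I_c/(y_c·A) = 2.71 + 0.294485/(2.71 × 2.2644) = 2.71 + 0.0479889 = 2.75799 m along the plane.

h_p = 2.758 m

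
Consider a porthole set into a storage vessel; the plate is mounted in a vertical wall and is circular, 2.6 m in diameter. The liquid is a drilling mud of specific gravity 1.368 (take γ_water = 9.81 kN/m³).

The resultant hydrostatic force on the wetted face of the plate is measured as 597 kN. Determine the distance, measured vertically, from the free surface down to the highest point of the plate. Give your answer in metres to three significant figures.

γ = 1.368 × 9.81 = 13.42008 kN/m³.
A = π(1.3)² = 5.30929 m².
From F = γ·h_c·A, the centroid depth is h_c = 597/(13.42008 × 5.30929) = 8.37882 m.
The centroid is at the centre, 1.3 m below the top of the plate, so the highest point sits at h_top = 8.37882 − 1.3 = 7.07882 m below the surface.

d_top ≈ 7.08 m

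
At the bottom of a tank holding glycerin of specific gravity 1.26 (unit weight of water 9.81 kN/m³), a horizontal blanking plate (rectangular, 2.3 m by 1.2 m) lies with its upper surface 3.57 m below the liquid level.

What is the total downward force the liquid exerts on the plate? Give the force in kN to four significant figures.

F ≈ 121.8 kN

γ = 1.26 × 9.81 = 12.3606 kN/m³.
The plate is horizontal, so pressure is uniform at p = γ·h = 12.3606 × 3.57 = 44.1273 kN/m².
A = 2.3 × 1.2 = 2.76 m².
F = p·A = 44.1273 × 2.76 = 121.791 kN.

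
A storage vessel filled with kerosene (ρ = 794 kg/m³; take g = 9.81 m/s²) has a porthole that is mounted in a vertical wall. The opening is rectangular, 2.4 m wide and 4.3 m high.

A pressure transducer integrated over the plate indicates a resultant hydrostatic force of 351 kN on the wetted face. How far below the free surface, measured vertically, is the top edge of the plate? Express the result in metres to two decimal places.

γ = ρg = 794 × 9.81 / 1000 = 7.78914 kN/m³.
A = 2.4 × 4.3 = 10.32 m².
From F = γ·h_c·A, the centroid depth is h_c = 351/(7.78914 × 10.32) = 4.36654 m.
The centroid lies 4.3/2 = 2.15 m below the top edge, so the top edge sits at h_top = 4.36654 − 2.15 = 2.21654 m below the surface.

d_top ≈ 2.22 m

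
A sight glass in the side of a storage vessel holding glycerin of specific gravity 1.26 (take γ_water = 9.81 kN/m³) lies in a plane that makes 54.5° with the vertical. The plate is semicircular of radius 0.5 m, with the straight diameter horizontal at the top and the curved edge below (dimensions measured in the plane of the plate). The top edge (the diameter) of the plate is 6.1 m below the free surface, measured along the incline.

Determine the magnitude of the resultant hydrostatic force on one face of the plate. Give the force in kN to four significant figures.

F ≈ 17.79 kN

γ = 1.26 × 9.81 = 12.3606 kN/m³.
The plate makes 54.5° with the vertical, i.e. θ = 90° − 54.5° = 35.5° to the horizontal. Measuring y along the incline from the free-surface line, vertical depth h = y·sinθ with sinθ = 0.580703.
The centroid of a semicircle lies 4r/(3π) = 0.212207 m from the diameter, here below the top edge, so y_c = 6.1 + 0.212207 = 6.31221 m and h_c = 6.31221 × 0.580703 = 3.66552 m.
A = πr²/2 = π × 0.5²/2 = 0.392699 m².
Resultant F = γ·h_c·A = 12.3606 × 3.66552 × 0.392699 = 17.7924 kN.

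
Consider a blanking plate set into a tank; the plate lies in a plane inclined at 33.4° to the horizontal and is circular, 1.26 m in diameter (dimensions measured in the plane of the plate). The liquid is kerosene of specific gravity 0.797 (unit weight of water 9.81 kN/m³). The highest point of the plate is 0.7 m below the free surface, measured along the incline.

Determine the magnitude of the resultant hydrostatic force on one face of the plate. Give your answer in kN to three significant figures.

F ≈ 7.14 kN

γ = 0.797 × 9.81 = 7.81857 kN/m³.
Let θ = 33.4° be the plate's angle to the horizontal; measure y along the incline from where the plane meets the free surface. Vertical depth h = y·sinθ with sinθ = 0.550481.
The centroid is at the centre, 0.63 m below the top of the plate, so y_c = 0.7 + 0.63 = 1.33 m and h_c = 1.33 × 0.550481 = 0.73214 m.
A = π(0.63)² = 1.2469 m².
Resultant F = γ·h_c·A = 7.81857 × 0.73214 × 1.2469 = 7.13761 kN.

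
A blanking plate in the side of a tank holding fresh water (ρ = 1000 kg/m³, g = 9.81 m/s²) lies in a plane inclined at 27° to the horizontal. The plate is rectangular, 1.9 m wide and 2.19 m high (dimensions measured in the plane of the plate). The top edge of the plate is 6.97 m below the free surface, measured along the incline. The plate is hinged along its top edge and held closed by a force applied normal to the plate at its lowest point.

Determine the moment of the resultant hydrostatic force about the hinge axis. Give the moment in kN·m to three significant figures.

M ≈ 171 kN·m

γ = ρg = 1000 × 9.81 = 9810 N/m³ = 9.81 kN/m³.
Let θ = 27° be the plate's angle to the horizontal; measure y along the incline from where the plane meets the free surface. Vertical depth h = y·sinθ with sinθ = 0.453990.
The centroid lies 2.19/2 = 1.095 m below the top edge, so y_c = 6.97 + 1.095 = 8.065 m and h_c = 8.065 × 0.453990 = 3.66143 m.
A = 1.9 × 2.19 = 4.161 m².
Resultant F = γ·h_c·A = 9.81 × 3.66143 × 4.161 = 149.457 kN.
I_c = b·h³/12 = 1.9 × 2.19³/12 = 1.66305 m⁴.
Centre of pressure: y_p = y_c + I_c/(y_c·A) = 8.065 + 1.66305/(8.065 × 4.161) = 8.065 + 0.0495568 = 8.11456 m along the plane.
The resultant acts 1.095 + 0.0495568 = 1.14456 m (along the plate) below the hinge at the top edge, so the moment about the hinge is M = F × 1.14456 = 149.457 × 1.14456 = 171.063 kN·m.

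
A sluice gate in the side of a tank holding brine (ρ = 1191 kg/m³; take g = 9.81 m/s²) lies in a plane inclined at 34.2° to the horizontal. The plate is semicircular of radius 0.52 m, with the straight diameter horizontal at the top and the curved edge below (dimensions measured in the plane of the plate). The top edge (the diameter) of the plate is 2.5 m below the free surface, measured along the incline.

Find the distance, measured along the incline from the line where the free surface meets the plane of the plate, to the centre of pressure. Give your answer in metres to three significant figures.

γ = ρg = 1191 × 9.81 / 1000 = 11.68371 kN/m³.
Let θ = 34.2° be the plate's angle to the horizontal; measure y along the incline from where the plane meets the free surface. Vertical depth h = y·sinθ with sinθ = 0.562083.
The centroid of a semicircle lies 4r/(3π) = 0.220695 m from the diameter, here below the top edge, so y_c = 2.5 + 0.220695 = 2.7207 m and h_c = 2.7207 × 0.562083 = 1.52926 m.
A = πr²/2 = π × 0.52²/2 = 0.424743 m².
Resultant F = γ·h_c·A = 11.68371 × 1.52926 × 0.424743 = 7.58907 kN.
I_c = (π/8 − 8/(9π))·r⁴ = 0.109757 × 0.52⁴ = 0.00802501 m⁴.
Centre of pressure: y_p = y_c + I_c/(y_c·A) = 2.7207 + 0.00802501/(2.7207 × 0.424743) = 2.7207 + 0.00694446 = 2.72764 m along the plane.

y_p = 2.73 m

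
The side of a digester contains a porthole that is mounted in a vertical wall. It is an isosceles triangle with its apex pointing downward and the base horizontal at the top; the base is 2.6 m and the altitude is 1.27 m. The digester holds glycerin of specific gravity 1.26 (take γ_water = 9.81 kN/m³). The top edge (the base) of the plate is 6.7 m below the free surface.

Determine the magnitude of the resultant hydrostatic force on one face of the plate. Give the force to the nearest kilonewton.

γ = 1.26 × 9.81 = 12.3606 kN/m³.
With the apex down, the centroid sits h/3 = 1.27/3 = 0.423333 m below the base (the top edge), so the centroid depth is h_c = 6.7 + 0.423333 = 7.12333 m.
A = ½ × 2.6 × 1.27 = 1.651 m².
Resultant F = γ·h_c·A = 12.3606 × 7.12333 × 1.651 = 145.368 kN.

F ≈ 145 kN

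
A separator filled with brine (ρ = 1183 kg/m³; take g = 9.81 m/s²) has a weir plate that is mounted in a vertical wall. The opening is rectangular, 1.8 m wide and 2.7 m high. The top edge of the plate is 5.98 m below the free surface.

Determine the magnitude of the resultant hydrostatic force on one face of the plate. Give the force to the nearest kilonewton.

γ = ρg = 1183 × 9.81 / 1000 = 11.60523 kN/m³.
The centroid lies 2.7/2 = 1.35 m below the top edge, so the centroid depth is h_c = 5.98 + 1.35 = 7.33 m.
A = 1.8 × 2.7 = 4.86 m².
Resultant F = γ·h_c·A = 11.60523 × 7.33 × 4.86 = 413.422 kN.

F ≈ 413 kN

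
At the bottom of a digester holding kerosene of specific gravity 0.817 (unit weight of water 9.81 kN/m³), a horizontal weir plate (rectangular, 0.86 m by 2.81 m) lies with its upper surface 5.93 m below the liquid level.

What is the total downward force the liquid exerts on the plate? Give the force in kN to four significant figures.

γ = 0.817 × 9.81 = 8.01477 kN/m³.
The plate is horizontal, so pressure is uniform at p = γ·h = 8.01477 × 5.93 = 47.5276 kN/m².
A = 0.86 × 2.81 = 2.4166 m².
F = p·A = 47.5276 × 2.4166 = 114.855 kN.

F ≈ 114.9 kN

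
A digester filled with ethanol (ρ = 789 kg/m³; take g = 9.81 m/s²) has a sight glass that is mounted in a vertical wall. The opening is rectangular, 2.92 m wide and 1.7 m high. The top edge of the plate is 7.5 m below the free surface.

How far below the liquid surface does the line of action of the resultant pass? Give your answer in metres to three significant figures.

γ = ρg = 789 × 9.81 / 1000 = 7.74009 kN/m³.
The centroid lies 1.7/2 = 0.85 m below the top edge, so the centroid depth is h_c = 7.5 + 0.85 = 8.35 m.
A = 2.92 × 1.7 = 4.964 m².
Resultant F = γ·h_c·A = 7.74009 × 8.35 × 4.964 = 320.822 kN.
I_c = b·h³/12 = 2.92 × 1.7³/12 = 1.1955 m⁴.
Centre of pressure: y_p = y_c + I_c/(y_c·A) = 8.35 + 1.1955/(8.35 × 4.964) = 8.35 + 0.0288424 = 8.37884 m along the plane.

h_p = 8.38 m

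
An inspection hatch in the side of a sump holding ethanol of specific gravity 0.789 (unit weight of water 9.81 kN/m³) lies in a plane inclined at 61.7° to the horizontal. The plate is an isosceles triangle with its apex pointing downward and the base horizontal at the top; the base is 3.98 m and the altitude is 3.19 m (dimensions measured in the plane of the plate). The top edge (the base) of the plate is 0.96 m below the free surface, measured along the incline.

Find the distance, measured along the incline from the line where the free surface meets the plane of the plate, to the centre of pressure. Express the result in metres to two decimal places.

γ = 0.789 × 9.81 = 7.74009 kN/m³.
Let θ = 61.7° be the plate's angle to the horizontal; measure y along the incline from where the plane meets the free surface. Vertical depth h = y·sinθ with sinθ = 0.880477.
With the apex down, the centroid sits h/3 = 3.19/3 = 1.06333 m below the base (the top edge), so y_c = 0.96 + 1.06333 = 2.02333 m and h_c = 2.02333 × 0.880477 = 1.7815 m.
A = ½ × 3.98 × 3.19 = 6.3481 m².
Resultant F = γ·h_c·A = 7.74009 × 1.7815 × 6.3481 = 87.5338 kN.
I_c = b·h³/36 = 3.98 × 3.19³/36 = 3.58883 m⁴.
Centre of pressure: y_p = y_c + I_c/(y_c·A) = 2.02333 + 3.58883/(2.02333 × 6.3481) = 2.02333 + 0.27941 = 2.30274 m along the plane.

y_p = 2.30 m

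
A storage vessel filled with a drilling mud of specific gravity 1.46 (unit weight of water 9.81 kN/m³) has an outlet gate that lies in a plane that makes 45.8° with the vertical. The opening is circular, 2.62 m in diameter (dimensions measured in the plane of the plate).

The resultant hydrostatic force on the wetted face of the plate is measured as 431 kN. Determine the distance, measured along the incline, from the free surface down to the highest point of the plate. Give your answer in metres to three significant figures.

y_top ≈ 6.70 m

γ = 1.46 × 9.81 = 14.3226 kN/m³.
A = π(1.31)² = 5.39129 m².
From F = γ·h_c·A, the centroid depth is h_c = 431/(14.3226 × 5.39129) = 5.58165 m.
The plate makes 45.8° with the vertical, i.e. θ = 90° − 45.8° = 44.2° to the horizontal. Measuring y along the incline from the free-surface line, vertical depth h = y·sinθ with sinθ = 0.697165.
Along the incline, y_c = h_c/sinθ = 5.58165/0.697165 = 8.00621 m.
The centroid is at the centre, 1.31 m below the top of the plate, so the highest point sits at y_top = 8.00621 − 1.31 = 6.69621 m along the incline.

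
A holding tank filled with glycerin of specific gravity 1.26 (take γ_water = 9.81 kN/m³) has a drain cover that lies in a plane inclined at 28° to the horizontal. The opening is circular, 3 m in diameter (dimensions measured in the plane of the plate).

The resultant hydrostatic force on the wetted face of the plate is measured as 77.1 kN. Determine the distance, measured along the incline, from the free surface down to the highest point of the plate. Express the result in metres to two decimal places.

γ = 1.26 × 9.81 = 12.3606 kN/m³.
A = π(1.5)² = 7.06858 m².
From F = γ·h_c·A, the centroid depth is h_c = 77.1/(12.3606 × 7.06858) = 0.882435 m.
Let θ = 28° be the plate's angle to the horizontal; measure y along the incline from where the plane meets the free surface. Vertical depth h = y·sinθ with sinθ = 0.469472.
Along the incline, y_c = h_c/sinθ = 0.882435/0.469472 = 1.87963 m.
The centroid is at the centre, 1.5 m below the top of the plate, so the highest point sits at y_top = 1.87963 − 1.5 = 0.37963 m along the incline.

y_top ≈ 0.38 m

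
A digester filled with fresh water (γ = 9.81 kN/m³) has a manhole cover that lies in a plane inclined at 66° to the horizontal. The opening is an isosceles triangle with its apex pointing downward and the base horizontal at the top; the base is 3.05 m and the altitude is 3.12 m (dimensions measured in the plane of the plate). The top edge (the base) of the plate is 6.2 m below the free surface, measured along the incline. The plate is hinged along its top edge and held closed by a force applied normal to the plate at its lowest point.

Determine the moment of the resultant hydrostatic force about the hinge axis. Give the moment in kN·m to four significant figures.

M ≈ 344.1 kN·m

γ = 9.81 kN/m³.
Let θ = 66° be the plate's angle to the horizontal; measure y along the incline from where the plane meets the free surface. Vertical depth h = y·sinθ with sinθ = 0.913545.
With the apex down, the centroid sits h/3 = 3.12/3 = 1.04 m below the base (the top edge), so y_c = 6.2 + 1.04 = 7.24 m and h_c = 7.24 × 0.913545 = 6.61407 m.
A = ½ × 3.05 × 3.12 = 4.758 m².
Resultant F = γ·h_c·A = 9.81 × 6.61407 × 4.758 = 308.718 kN.
I_c = b·h³/36 = 3.05 × 3.12³/36 = 2.57313 m⁴.
Centre of pressure: y_p = y_c + I_c/(y_c·A) = 7.24 + 2.57313/(7.24 × 4.758) = 7.24 + 0.0746962 = 7.3147 m along the plane.
The resultant acts 1.04 + 0.0746962 = 1.1147 m (along the plate) below the hinge at the top edge, so the moment about the hinge is M = F × 1.1147 = 308.718 × 1.1147 = 344.128 kN·m.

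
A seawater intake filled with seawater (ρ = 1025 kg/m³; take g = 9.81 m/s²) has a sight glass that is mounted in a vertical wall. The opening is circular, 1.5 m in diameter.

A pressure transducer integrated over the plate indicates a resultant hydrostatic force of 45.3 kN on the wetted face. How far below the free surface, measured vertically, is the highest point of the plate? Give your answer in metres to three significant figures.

d_top ≈ 1.80 m

γ = ρg = 1025 × 9.81 / 1000 = 10.05525 kN/m³.
A = π(0.75)² = 1.76715 m².
From F = γ·h_c·A, the centroid depth is h_c = 45.3/(10.05525 × 1.76715) = 2.54936 m.
The centroid is at the centre, 0.75 m below the top of the plate, so the highest point sits at h_top = 2.54936 − 0.75 = 1.79936 m below the surface.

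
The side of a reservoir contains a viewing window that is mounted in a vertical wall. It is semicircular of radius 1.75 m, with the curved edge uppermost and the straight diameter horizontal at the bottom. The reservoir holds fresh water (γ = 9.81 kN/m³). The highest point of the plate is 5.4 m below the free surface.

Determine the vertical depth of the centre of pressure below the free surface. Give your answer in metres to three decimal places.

γ = 9.81 kN/m³.
The centroid lies 4r/(3π) = 0.742723 m above the diameter, so r − 4r/(3π) = 1.75 − 0.742723 = 1.00728 m below the topmost point, so the centroid depth is h_c = 5.4 + 1.00728 = 6.40728 m.
A = πr²/2 = π × 1.75²/2 = 4.81056 m².
Resultant F = γ·h_c·A = 9.81 × 6.40728 × 4.81056 = 302.37 kN.
I_c = (π/8 − 8/(9π))·r⁴ = 0.109757 × 1.75⁴ = 1.0294 m⁴.
Centre of pressure: y_p = y_c + I_c/(y_c·A) = 6.40728 + 1.0294/(6.40728 × 4.81056) = 6.40728 + 0.0333976 = 6.44068 m along the plane.

h_p = 6.441 m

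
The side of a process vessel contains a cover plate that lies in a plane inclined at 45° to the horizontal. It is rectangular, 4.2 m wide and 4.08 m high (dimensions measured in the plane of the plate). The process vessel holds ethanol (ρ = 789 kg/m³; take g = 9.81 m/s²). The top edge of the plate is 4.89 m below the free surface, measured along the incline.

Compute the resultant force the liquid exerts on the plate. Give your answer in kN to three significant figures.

γ = ρg = 789 × 9.81 / 1000 = 7.74009 kN/m³.
Let θ = 45° be the plate's angle to the horizontal; measure y along the incline from where the plane meets the free surface. Vertical depth h = y·sinθ with sinθ = 0.707107.
The centroid lies 4.08/2 = 2.04 m below the top edge, so y_c = 4.89 + 2.04 = 6.93 m and h_c = 6.93 × 0.707107 = 4.90025 m.
A = 4.2 × 4.08 = 17.136 m².
Resultant F = γ·h_c·A = 7.74009 × 4.90025 × 17.136 = 649.941 kN.

F ≈ 650 kN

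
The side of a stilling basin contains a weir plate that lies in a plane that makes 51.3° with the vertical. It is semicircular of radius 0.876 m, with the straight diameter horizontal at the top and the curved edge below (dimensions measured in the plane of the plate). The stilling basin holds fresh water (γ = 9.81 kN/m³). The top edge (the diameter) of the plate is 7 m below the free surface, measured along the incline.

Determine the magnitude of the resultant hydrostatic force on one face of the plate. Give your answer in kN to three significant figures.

F ≈ 54.5 kN

γ = 9.81 kN/m³.
The plate makes 51.3° with the vertical, i.e. θ = 90° − 51.3° = 38.7° to the horizontal. Measuring y along the incline from the free-surface line, vertical depth h = y·sinθ with sinθ = 0.625243.
The centroid of a semicircle lies 4r/(3π) = 0.371786 m from the diameter, here below the top edge, so y_c = 7 + 0.371786 = 7.37179 m and h_c = 7.37179 × 0.625243 = 4.60916 m.
A = πr²/2 = π × 0.876²/2 = 1.20539 m².
Resultant F = γ·h_c·A = 9.81 × 4.60916 × 1.20539 = 54.5027 kN.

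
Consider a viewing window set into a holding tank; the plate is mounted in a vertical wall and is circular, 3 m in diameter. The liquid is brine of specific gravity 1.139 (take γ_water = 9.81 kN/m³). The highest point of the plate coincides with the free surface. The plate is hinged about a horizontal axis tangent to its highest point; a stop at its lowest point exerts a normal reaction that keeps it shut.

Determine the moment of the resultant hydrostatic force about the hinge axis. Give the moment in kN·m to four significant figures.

M ≈ 222.1 kN·m

γ = 1.139 × 9.81 = 11.17359 kN/m³.
The centroid is at the centre, 1.5 m below the top of the plate, so the centroid depth is h_c = 1.5 m.
A = π(1.5)² = 7.06858 m².
Resultant F = γ·h_c·A = 11.17359 × 1.5 × 7.06858 = 118.472 kN.
I_c = πr⁴/4 = π × 1.5⁴/4 = 3.97608 m⁴.
Centre of pressure: y_p = y_c + I_c/(y_c·A) = 1.5 + 3.97608/(1.5 × 7.06858) = 1.5 + 0.375 = 1.875 m along the plane.
The resultant acts 1.5 + 0.375 = 1.875 m (along the plate) below the hinge at the top edge, so the moment about the hinge is M = F × 1.875 = 118.472 × 1.875 = 222.135 kN·m.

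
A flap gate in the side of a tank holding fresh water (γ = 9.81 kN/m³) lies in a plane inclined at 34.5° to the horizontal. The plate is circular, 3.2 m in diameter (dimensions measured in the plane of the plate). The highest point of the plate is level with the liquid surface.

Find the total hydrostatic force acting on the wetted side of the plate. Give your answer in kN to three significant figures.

F ≈ 71.5 kN

γ = 9.81 kN/m³.
Let θ = 34.5° be the plate's angle to the horizontal; measure y along the incline from where the plane meets the free surface. Vertical depth h = y·sinθ with sinθ = 0.566406.
The centroid is at the centre, 1.6 m below the top of the plate, so y_c = 1.6 m and h_c = 1.6 × 0.566406 = 0.90625 m.
A = π(1.6)² = 8.04248 m².
Resultant F = γ·h_c·A = 9.81 × 0.90625 × 8.04248 = 71.5002 kN.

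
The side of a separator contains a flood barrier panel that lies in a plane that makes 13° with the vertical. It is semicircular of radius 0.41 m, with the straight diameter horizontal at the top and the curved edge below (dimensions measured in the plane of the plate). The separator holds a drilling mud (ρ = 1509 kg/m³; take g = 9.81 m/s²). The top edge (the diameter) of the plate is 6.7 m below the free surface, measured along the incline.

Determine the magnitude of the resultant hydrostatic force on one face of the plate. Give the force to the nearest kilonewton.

γ = ρg = 1509 × 9.81 / 1000 = 14.80329 kN/m³.
The plate makes 13° with the vertical, i.e. θ = 90° − 13° = 77° to the horizontal. Measuring y along the incline from the free-surface line, vertical depth h = y·sinθ with sinθ = 0.974370.
The centroid of a semicircle lies 4r/(3π) = 0.174009 m from the diameter, here below the top edge, so y_c = 6.7 + 0.174009 = 6.87401 m and h_c = 6.87401 × 0.974370 = 6.69783 m.
A = πr²/2 = π × 0.41²/2 = 0.264051 m².
Resultant F = γ·h_c·A = 14.80329 × 6.69783 × 0.264051 = 26.1806 kN.

F ≈ 26 kN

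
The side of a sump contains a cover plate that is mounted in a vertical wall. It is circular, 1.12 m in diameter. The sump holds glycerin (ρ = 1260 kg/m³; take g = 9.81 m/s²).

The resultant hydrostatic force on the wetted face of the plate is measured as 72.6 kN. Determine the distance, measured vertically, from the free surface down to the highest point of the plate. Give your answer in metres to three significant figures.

γ = ρg = 1260 × 9.81 / 1000 = 12.3606 kN/m³.
A = π(0.56)² = 0.985203 m².
From F = γ·h_c·A, the centroid depth is h_c = 72.6/(12.3606 × 0.985203) = 5.96172 m.
The centroid is at the centre, 0.56 m below the top of the plate, so the highest point sits at h_top = 5.96172 − 0.56 = 5.40172 m below the surface.

d_top ≈ 5.40 m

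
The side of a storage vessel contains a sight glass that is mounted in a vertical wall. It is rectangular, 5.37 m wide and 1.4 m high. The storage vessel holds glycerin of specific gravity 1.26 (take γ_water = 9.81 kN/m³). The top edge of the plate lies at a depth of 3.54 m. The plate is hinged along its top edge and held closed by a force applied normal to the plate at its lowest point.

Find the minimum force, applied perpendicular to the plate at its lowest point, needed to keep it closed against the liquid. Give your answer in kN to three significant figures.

P ≈ 208 kN

γ = 1.26 × 9.81 = 12.3606 kN/m³.
The centroid lies 1.4/2 = 0.7 m below the top edge, so the centroid depth is h_c = 3.54 + 0.7 = 4.24 m.
A = 5.37 × 1.4 = 7.518 m².
Resultant F = γ·h_c·A = 12.3606 × 4.24 × 7.518 = 394.01 kN.
I_c = b·h³/12 = 5.37 × 1.4³/12 = 1.22794 m⁴.
Centre of pressure: y_p = y_c + I_c/(y_c·A) = 4.24 + 1.22794/(4.24 × 7.518) = 4.24 + 0.038522 = 4.27852 m along the plane.
The resultant acts 0.7 + 0.038522 = 0.738522 m (along the plate) below the hinge at the top edge, so the moment about the hinge is M = F × 0.738522 = 394.01 × 0.738522 = 290.985 kN·m.
A normal force at the bottom, 1.4 m from the hinge, must supply this moment: P = 290.985/1.4 = 207.846 kN.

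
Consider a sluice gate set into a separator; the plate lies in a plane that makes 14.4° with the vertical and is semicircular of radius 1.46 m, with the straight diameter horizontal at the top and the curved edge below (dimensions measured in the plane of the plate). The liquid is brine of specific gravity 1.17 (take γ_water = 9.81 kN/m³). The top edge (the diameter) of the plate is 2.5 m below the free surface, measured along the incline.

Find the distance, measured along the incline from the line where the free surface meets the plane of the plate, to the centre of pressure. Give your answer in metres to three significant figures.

y_p = 3.17 m

γ = 1.17 × 9.81 = 11.4777 kN/m³.
The plate makes 14.4° with the vertical, i.e. θ = 90° − 14.4° = 75.6° to the horizontal. Measuring y along the incline from the free-surface line, vertical depth h = y·sinθ with sinθ = 0.968583.
The centroid of a semicircle lies 4r/(3π) = 0.619643 m from the diameter, here below the top edge, so y_c = 2.5 + 0.619643 = 3.11964 m and h_c = 3.11964 × 0.968583 = 3.02163 m.
A = πr²/2 = π × 1.46²/2 = 3.34831 m².
Resultant F = γ·h_c·A = 11.4777 × 3.02163 × 3.34831 = 116.124 kN.
I_c = (π/8 − 8/(9π))·r⁴ = 0.109757 × 1.46⁴ = 0.498705 m⁴.
Centre of pressure: y_p = y_c + I_c/(y_c·A) = 3.11964 + 0.498705/(3.11964 × 3.34831) = 3.11964 + 0.0477434 = 3.16738 m along the plane.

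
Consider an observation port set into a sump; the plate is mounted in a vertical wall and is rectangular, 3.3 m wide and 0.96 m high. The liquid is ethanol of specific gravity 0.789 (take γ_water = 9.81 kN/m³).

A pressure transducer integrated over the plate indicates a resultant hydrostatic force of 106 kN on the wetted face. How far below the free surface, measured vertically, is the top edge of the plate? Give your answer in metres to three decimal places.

d_top ≈ 3.843 m

γ = 0.789 × 9.81 = 7.74009 kN/m³.
A = 3.3 × 0.96 = 3.168 m².
From F = γ·h_c·A, the centroid depth is h_c = 106/(7.74009 × 3.168) = 4.32289 m.
The centroid lies 0.96/2 = 0.48 m below the top edge, so the top edge sits at h_top = 4.32289 − 0.48 = 3.84289 m below the surface.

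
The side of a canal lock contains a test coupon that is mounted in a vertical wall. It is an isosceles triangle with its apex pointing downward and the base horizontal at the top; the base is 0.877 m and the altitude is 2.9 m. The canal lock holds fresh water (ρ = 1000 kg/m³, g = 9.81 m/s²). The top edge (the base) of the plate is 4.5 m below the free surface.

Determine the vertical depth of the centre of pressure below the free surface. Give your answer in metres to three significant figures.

h_p = 5.55 m

γ = ρg = 1000 × 9.81 = 9810 N/m³ = 9.81 kN/m³.
With the apex down, the centroid sits h/3 = 2.9/3 = 0.966667 m below the base (the top edge), so the centroid depth is h_c = 4.5 + 0.966667 = 5.46667 m.
A = ½ × 0.877 × 2.9 = 1.27165 m².
Resultant F = γ·h_c·A = 9.81 × 5.46667 × 1.27165 = 68.1961 kN.
I_c = b·h³/36 = 0.877 × 2.9³/36 = 0.594143 m⁴.
Centre of pressure: y_p = y_c + I_c/(y_c·A) = 5.46667 + 0.594143/(5.46667 × 1.27165) = 5.46667 + 0.0854674 = 5.55214 m along the plane.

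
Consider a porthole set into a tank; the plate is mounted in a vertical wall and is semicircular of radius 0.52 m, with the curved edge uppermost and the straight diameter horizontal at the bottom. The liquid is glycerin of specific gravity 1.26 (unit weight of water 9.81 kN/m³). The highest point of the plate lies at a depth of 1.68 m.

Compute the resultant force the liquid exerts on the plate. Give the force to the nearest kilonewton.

F ≈ 10 kN

γ = 1.26 × 9.81 = 12.3606 kN/m³.
The centroid lies 4r/(3π) = 0.220695 m above the diameter, so r − 4r/(3π) = 0.52 − 0.220695 = 0.299305 m below the topmost point, so the centroid depth is h_c = 1.68 + 0.299305 = 1.9793 m.
A = πr²/2 = π × 0.52²/2 = 0.424743 m².
Resultant F = γ·h_c·A = 12.3606 × 1.9793 × 0.424743 = 10.3915 kN.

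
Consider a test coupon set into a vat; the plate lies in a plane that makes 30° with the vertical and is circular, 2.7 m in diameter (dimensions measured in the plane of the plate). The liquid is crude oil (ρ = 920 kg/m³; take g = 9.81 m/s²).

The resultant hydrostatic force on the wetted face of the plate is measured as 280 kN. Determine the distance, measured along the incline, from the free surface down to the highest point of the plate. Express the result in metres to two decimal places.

y_top ≈ 4.91 m

γ = ρg = 920 × 9.81 / 1000 = 9.0252 kN/m³.
A = π(1.35)² = 5.72555 m².
From F = γ·h_c·A, the centroid depth is h_c = 280/(9.0252 × 5.72555) = 5.41856 m.
The plate makes 30° with the vertical, i.e. θ = 90° − 30° = 60° to the horizontal. Measuring y along the incline from the free-surface line, vertical depth h = y·sinθ with sinθ = 0.866025.
Along the incline, y_c = h_c/sinθ = 5.41856/0.866025 = 6.25682 m.
The centroid is at the centre, 1.35 m below the top of the plate, so the highest point sits at y_top = 6.25682 − 1.35 = 4.90682 m along the incline.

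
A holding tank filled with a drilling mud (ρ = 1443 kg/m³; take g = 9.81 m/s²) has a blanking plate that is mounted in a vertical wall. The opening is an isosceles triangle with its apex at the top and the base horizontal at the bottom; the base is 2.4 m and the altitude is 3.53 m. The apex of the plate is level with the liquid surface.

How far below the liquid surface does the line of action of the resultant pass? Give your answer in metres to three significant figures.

γ = ρg = 1443 × 9.81 / 1000 = 14.15583 kN/m³.
With the apex up, the centroid sits 2h/3 = 2 × 3.53/3 = 2.35333 m below the apex, so the centroid depth is h_c = 2.35333 m.
A = ½ × 2.4 × 3.53 = 4.236 m².
Resultant F = γ·h_c·A = 14.15583 × 2.35333 × 4.236 = 141.115 kN.
I_c = b·h³/36 = 2.4 × 3.53³/36 = 2.93247 m⁴.
Centre of pressure: y_p = y_c + I_c/(y_c·A) = 2.35333 + 2.93247/(2.35333 × 4.236) = 2.35333 + 0.294168 = 2.6475 m along the plane.

h_p = 2.65 m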